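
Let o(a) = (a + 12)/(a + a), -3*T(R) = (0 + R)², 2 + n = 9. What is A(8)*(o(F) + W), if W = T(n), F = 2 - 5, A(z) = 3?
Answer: -107/2 ≈ -53.500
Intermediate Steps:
F = -3
n = 7 (n = -2 + 9 = 7)
T(R) = -R²/3 (T(R) = -(0 + R)²/3 = -R²/3)
o(a) = (12 + a)/(2*a) (o(a) = (12 + a)/((2*a)) = (12 + a)*(1/(2*a)) = (12 + a)/(2*a))
W = -49/3 (W = -⅓*7² = -⅓*49 = -49/3 ≈ -16.333)
A(8)*(o(F) + W) = 3*((½)*(12 - 3)/(-3) - 49/3) = 3*((½)*(-⅓)*9 - 49/3) = 3*(-3/2 - 49/3) = 3*(-107/6) = -107/2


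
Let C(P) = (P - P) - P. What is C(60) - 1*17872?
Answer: -17932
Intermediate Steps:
C(P) = -P (C(P) = 0 - P = -P)
C(60) - 1*17872 = -1*60 - 1*17872 = -60 - 17872 = -17932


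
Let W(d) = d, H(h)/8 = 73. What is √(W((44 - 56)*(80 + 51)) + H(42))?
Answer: 2*I*√247 ≈ 31.432*I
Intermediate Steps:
H(h) = 584 (H(h) = 8*73 = 584)
√(W((44 - 56)*(80 + 51)) + H(42)) = √((44 - 56)*(80 + 51) + 584) = √(-12*131 + 584) = √(-1572 + 584) = √(-988) = 2*I*√247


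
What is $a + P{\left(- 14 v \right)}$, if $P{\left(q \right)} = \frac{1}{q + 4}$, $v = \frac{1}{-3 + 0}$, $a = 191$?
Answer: $\frac{4969}{26} \approx 191.12$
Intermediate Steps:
$v = - \frac{1}{3}$ ($v = \frac{1}{-3} = - \frac{1}{3} \approx -0.33333$)
$P{\left(q \right)} = \frac{1}{4 + q}$
$a + P{\left(- 14 v \right)} = 191 + \frac{1}{4 - - \frac{14}{3}} = 191 + \frac{1}{4 + \frac{14}{3}} = 191 + \frac{1}{\frac{26}{3}} = 191 + \frac{3}{26} = \frac{4969}{26}$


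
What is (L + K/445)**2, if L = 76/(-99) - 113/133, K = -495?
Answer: 10232244668944/1373262890769 ≈ 7.4510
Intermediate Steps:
L = -21295/13167 (L = 76*(-1/99) - 113*1/133 = -76/99 - 113/133 = -21295/13167 ≈ -1.6173)
(L + K/445)**2 = (-21295/13167 - 495/445)**2 = (-21295/13167 - 495*1/445)**2 = (-21295/13167 - 99/89)**2 = (-3198788/1171863)**2 = 10232244668944/1373262890769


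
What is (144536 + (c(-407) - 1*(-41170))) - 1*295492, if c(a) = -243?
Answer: -110029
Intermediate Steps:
(144536 + (c(-407) - 1*(-41170))) - 1*295492 = (144536 + (-243 - 1*(-41170))) - 1*295492 = (144536 + (-243 + 41170)) - 295492 = (144536 + 40927) - 295492 = 185463 - 295492 = -110029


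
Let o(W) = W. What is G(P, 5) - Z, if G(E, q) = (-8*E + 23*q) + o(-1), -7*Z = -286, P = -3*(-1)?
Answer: 344/7 ≈ 49.143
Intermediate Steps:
P = 3
Z = 286/7 (Z = -1/7*(-286) = 286/7 ≈ 40.857)
G(E, q) = -1 - 8*E + 23*q (G(E, q) = (-8*E + 23*q) - 1 = -1 - 8*E + 23*q)
G(P, 5) - Z = (-1 - 8*3 + 23*5) - 1*286/7 = (-1 - 24 + 115) - 286/7 = 90 - 286/7 = 344/7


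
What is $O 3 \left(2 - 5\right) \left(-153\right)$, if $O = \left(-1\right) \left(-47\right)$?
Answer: $64719$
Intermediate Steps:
$O = 47$
$O 3 \left(2 - 5\right) \left(-153\right) = 47 \cdot 3 \left(2 - 5\right) \left(-153\right) = 47 \cdot 3 \left(-3\right) \left(-153\right) = 47 \left(-9\right) \left(-153\right) = \left(-423\right) \left(-153\right) = 64719$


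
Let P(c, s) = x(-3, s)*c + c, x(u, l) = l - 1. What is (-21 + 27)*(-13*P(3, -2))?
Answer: 468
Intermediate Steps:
x(u, l) = -1 + l
P(c, s) = c + c*(-1 + s) (P(c, s) = (-1 + s)*c + c = c*(-1 + s) + c = c + c*(-1 + s))
(-21 + 27)*(-13*P(3, -2)) = (-21 + 27)*(-39*(-2)) = 6*(-13*(-6)) = 6*78 = 468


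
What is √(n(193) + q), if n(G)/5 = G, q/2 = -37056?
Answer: I*√73147 ≈ 270.46*I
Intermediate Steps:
q = -74112 (q = 2*(-37056) = -74112)
n(G) = 5*G
√(n(193) + q) = √(5*193 - 74112) = √(965 - 74112) = √(-73147) = I*√73147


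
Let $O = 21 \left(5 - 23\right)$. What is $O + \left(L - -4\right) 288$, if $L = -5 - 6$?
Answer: $-2394$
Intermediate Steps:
$L = -11$ ($L = -5 - 6 = -11$)
$O = -378$ ($O = 21 \left(-18\right) = -378$)
$O + \left(L - -4\right) 288 = -378 + \left(-11 - -4\right) 288 = -378 + \left(-11 + 4\right) 288 = -378 - 2016 = -2394$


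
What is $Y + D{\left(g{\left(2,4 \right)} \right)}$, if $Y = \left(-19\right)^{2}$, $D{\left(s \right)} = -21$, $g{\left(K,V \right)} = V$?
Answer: $340$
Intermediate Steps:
$Y = 361$
$Y + D{\left(g{\left(2,4 \right)} \right)} = 361 - 21 = 340$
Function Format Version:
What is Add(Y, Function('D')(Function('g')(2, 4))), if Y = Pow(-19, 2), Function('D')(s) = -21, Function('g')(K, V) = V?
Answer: 340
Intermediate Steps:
Y = 361
Add(Y, Function('D')(Function('g')(2, 4))) = Add(361, -21) = 340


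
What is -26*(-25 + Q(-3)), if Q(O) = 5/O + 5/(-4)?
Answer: 4355/6 ≈ 725.83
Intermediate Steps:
Q(O) = -5/4 + 5/O (Q(O) = 5/O + 5*(-¼) = 5/O - 5/4 = -5/4 + 5/O)
-26*(-25 + Q(-3)) = -26*(-25 + (-5/4 + 5/(-3))) = -26*(-25 + (-5/4 + 5*(-⅓))) = -26*(-25 + (-5/4 - 5/3)) = -26*(-25 - 35/12) = -26*(-335/12) = 4355/6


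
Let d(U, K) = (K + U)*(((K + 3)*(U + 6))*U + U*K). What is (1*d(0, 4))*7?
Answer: 0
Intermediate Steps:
d(U, K) = (K + U)*(K*U + U*(3 + K)*(6 + U)) (d(U, K) = (K + U)*(((3 + K)*(6 + U))*U + K*U) = (K + U)*(U*(3 + K)*(6 + U) + K*U) = (K + U)*(K*U + U*(3 + K)*(6 + U)))
(1*d(0, 4))*7 = (1*(0*(3*0**2 + 7*4**2 + 18*4 + 18*0 + 4*0**2 + 0*4**2 + 10*4*0)))*7 = (1*(0*(3*0 + 7*16 + 72 + 0 + 4*0 + 0*16 + 0)))*7 = (1*(0*(0 + 112 + 72 + 0 + 0 + 0 + 0)))*7 = (1*(0*184))*7 = (1*0)*7 = 0*7 = 0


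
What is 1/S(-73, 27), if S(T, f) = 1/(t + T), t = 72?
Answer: -1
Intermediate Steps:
S(T, f) = 1/(72 + T)
1/S(-73, 27) = 1/(1/(72 - 73)) = 1/(1/(-1)) = 1/(-1) = -1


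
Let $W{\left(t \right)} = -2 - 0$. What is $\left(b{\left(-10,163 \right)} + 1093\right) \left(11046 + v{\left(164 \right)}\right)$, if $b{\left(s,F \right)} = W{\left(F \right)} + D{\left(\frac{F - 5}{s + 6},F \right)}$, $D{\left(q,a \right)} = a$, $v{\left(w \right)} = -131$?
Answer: $13687410$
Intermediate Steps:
$W{\left(t \right)} = -2$ ($W{\left(t \right)} = -2 + 0 = -2$)
$b{\left(s,F \right)} = -2 + F$
$\left(b{\left(-10,163 \right)} + 1093\right) \left(11046 + v{\left(164 \right)}\right) = \left(\left(-2 + 163\right) + 1093\right) \left(11046 - 131\right) = \left(161 + 1093\right) 10915 = 1254 \cdot 10915 = 13687410$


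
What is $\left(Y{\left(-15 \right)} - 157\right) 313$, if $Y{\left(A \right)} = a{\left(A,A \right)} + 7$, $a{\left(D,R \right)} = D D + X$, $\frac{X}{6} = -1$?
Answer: $21597$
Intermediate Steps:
$X = -6$ ($X = 6 \left(-1\right) = -6$)
$a{\left(D,R \right)} = -6 + D^{2}$ ($a{\left(D,R \right)} = D D - 6 = D^{2} - 6 = -6 + D^{2}$)
$Y{\left(A \right)} = 1 + A^{2}$ ($Y{\left(A \right)} = \left(-6 + A^{2}\right) + 7 = 1 + A^{2}$)
$\left(Y{\left(-15 \right)} - 157\right) 313 = \left(\left(1 + \left(-15\right)^{2}\right) - 157\right) 313 = \left(\left(1 + 225\right) - 157\right) 313 = \left(226 - 157\right) 313 = 69 \cdot 313 = 21597$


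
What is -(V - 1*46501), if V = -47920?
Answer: 94421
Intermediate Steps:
-(V - 1*46501) = -(-47920 - 1*46501) = -(-47920 - 46501) = -1*(-94421) = 94421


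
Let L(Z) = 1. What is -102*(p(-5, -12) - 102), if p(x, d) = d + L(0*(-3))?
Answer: 11526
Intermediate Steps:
p(x, d) = 1 + d (p(x, d) = d + 1 = 1 + d)
-102*(p(-5, -12) - 102) = -102*((1 - 12) - 102) = -102*(-11 - 102) = -102*(-113) = 11526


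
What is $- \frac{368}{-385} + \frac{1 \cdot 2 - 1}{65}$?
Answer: $\frac{4861}{5005} \approx 0.97123$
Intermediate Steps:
$- \frac{368}{-385} + \frac{1 \cdot 2 - 1}{65} = \left(-368\right) \left(- \frac{1}{385}\right) + \left(2 - 1\right) \frac{1}{65} = \frac{368}{385} + 1 \cdot \frac{1}{65} = \frac{368}{385} + \frac{1}{65} = \frac{4861}{5005}$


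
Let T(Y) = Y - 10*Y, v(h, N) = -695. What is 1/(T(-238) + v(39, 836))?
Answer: 1/1447 ≈ 0.00069109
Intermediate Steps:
T(Y) = -9*Y
1/(T(-238) + v(39, 836)) = 1/(-9*(-238) - 695) = 1/(2142 - 695) = 1/1447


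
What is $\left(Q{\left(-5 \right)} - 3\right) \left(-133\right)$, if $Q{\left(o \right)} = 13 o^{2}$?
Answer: $-42826$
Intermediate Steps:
$\left(Q{\left(-5 \right)} - 3\right) \left(-133\right) = \left(13 \left(-5\right)^{2} - 3\right) \left(-133\right) = \left(13 \cdot 25 - 3\right) \left(-133\right) = \left(325 - 3\right) \left(-133\right) = 322 \left(-133\right) = -42826$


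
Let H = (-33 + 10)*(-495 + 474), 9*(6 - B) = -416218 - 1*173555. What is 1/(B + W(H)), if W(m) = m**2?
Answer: 3/896476 ≈ 3.3464e-6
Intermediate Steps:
B = 196609/3 (B = 6 - (-416218 - 1*173555)/9 = 6 - (-416218 - 173555)/9 = 6 - 1/9*(-589773) = 6 + 196591/3 = 196609/3 ≈ 65536.)
H = 483 (H = -23*(-21) = 483)
1/(B + W(H)) = 1/(196609/3 + 483**2) = 1/(196609/3 + 233289) = 1/(896476/3) = 3/896476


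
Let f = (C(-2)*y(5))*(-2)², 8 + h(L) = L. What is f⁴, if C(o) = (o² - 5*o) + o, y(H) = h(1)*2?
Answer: 203928109056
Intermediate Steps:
h(L) = -8 + L
y(H) = -14 (y(H) = (-8 + 1)*2 = -7*2 = -14)
C(o) = o² - 4*o
f = -672 (f = (-2*(-4 - 2)*(-14))*(-2)² = (-2*(-6)*(-14))*4 = (12*(-14))*4 = -168*4 = -672)
f⁴ = (-672)⁴ = 203928109056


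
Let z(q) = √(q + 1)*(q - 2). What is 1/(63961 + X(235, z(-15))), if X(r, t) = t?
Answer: 63961/4091013567 + 17*I*√14/4091013567 ≈ 1.5635e-5 + 1.5548e-8*I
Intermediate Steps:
z(q) = √(1 + q)*(-2 + q)
1/(63961 + X(235, z(-15))) = 1/(63961 + √(1 - 15)*(-2 - 15)) = 1/(63961 + √(-14)*(-17)) = 1/(63961 + (I*√14)*(-17)) = 1/(63961 - 17*I*√14)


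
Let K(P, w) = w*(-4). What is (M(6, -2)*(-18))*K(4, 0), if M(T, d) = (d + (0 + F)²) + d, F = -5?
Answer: 0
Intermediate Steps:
K(P, w) = -4*w
M(T, d) = 25 + 2*d (M(T, d) = (d + (0 - 5)²) + d = (d + (-5)²) + d = (d + 25) + d = (25 + d) + d = 25 + 2*d)
(M(6, -2)*(-18))*K(4, 0) = ((25 + 2*(-2))*(-18))*(-4*0) = ((25 - 4)*(-18))*0 = (21*(-18))*0 = -378*0 = 0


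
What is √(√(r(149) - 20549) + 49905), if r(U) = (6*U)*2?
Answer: √(49905 + I*√18761) ≈ 223.39 + 0.3066*I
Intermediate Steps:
r(U) = 12*U
√(√(r(149) - 20549) + 49905) = √(√(12*149 - 20549) + 49905) = √(√(1788 - 20549) + 49905) = √(√(-18761) + 49905) = √(I*√18761 + 49905) = √(49905 + I*√18761)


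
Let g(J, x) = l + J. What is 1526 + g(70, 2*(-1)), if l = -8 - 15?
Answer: 1573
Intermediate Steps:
l = -23
g(J, x) = -23 + J
1526 + g(70, 2*(-1)) = 1526 + (-23 + 70) = 1526 + 47 = 1573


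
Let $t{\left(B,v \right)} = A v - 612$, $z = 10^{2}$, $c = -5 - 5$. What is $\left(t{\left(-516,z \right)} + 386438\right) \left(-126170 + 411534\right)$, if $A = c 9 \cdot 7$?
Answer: $92122918664$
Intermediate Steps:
$c = -10$ ($c = -5 - 5 = -10$)
$A = -630$ ($A = \left(-10\right) 9 \cdot 7 = \left(-90\right) 7 = -630$)
$z = 100$
$t{\left(B,v \right)} = -612 - 630 v$ ($t{\left(B,v \right)} = - 630 v - 612 = -612 - 630 v$)
$\left(t{\left(-516,z \right)} + 386438\right) \left(-126170 + 411534\right) = \left(\left(-612 - 63000\right) + 386438\right) \left(-126170 + 411534\right) = \left(\left(-612 - 63000\right) + 386438\right) 285364 = \left(-63612 + 386438\right) 285364 = 322826 \cdot 285364 = 92122918664$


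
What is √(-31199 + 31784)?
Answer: 3*√65 ≈ 24.187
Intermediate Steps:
√(-31199 + 31784) = √585 = 3*√65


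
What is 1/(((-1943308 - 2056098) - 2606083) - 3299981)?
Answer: -1/9905470 ≈ -1.0095e-7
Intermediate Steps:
1/(((-1943308 - 2056098) - 2606083) - 3299981) = 1/((-3999406 - 2606083) - 3299981) = 1/(-6605489 - 3299981) = 1/(-9905470) = -1/9905470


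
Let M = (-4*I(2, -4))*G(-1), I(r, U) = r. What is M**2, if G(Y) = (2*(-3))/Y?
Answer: 2304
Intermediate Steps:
G(Y) = -6/Y
M = -48 (M = (-4*2)*(-6/(-1)) = -(-48)*(-1) = -8*6 = -48)
M**2 = (-48)**2 = 2304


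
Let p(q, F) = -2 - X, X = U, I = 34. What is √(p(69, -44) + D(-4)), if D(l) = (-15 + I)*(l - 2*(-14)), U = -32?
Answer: 9*√6 ≈ 22.045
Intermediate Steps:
X = -32
p(q, F) = 30 (p(q, F) = -2 - 1*(-32) = -2 + 32 = 30)
D(l) = 532 + 19*l (D(l) = (-15 + 34)*(l - 2*(-14)) = 19*(l + 28) = 19*(28 + l) = 532 + 19*l)
√(p(69, -44) + D(-4)) = √(30 + (532 + 19*(-4))) = √(30 + (532 - 76)) = √(30 + 456) = √486 = 9*√6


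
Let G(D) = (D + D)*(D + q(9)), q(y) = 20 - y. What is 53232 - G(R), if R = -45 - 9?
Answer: 48588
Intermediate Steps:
R = -54
G(D) = 2*D*(11 + D) (G(D) = (D + D)*(D + (20 - 1*9)) = (2*D)*(D + (20 - 9)) = (2*D)*(D + 11) = (2*D)*(11 + D) = 2*D*(11 + D))
53232 - G(R) = 53232 - 2*(-54)*(11 - 54) = 53232 - 2*(-54)*(-43) = 53232 - 1*4644 = 53232 - 4644 = 48588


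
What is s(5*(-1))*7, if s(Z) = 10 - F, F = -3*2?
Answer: 112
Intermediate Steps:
F = -6
s(Z) = 16 (s(Z) = 10 - 1*(-6) = 10 + 6 = 16)
s(5*(-1))*7 = 16*7 = 112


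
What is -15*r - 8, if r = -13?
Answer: 187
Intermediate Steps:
-15*r - 8 = -15*(-13) - 8 = 195 - 8 = 187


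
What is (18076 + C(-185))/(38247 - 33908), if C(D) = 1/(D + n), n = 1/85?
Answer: 284226939/68226436 ≈ 4.1659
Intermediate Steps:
n = 1/85 ≈ 0.011765
C(D) = 1/(1/85 + D) (C(D) = 1/(D + 1/85) = 1/(1/85 + D))
(18076 + C(-185))/(38247 - 33908) = (18076 + 85/(1 + 85*(-185)))/(38247 - 33908) = (18076 + 85/(1 - 15725))/4339 = (18076 + 85/(-15724))*(1/4339) = (18076 + 85*(-1/15724))*(1/4339) = (18076 - 85/15724)*(1/4339) = (284226939/15724)*(1/4339) = 284226939/68226436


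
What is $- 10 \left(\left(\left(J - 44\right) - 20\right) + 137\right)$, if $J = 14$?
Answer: $-870$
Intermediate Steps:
$- 10 \left(\left(\left(J - 44\right) - 20\right) + 137\right) = - 10 \left(\left(\left(14 - 44\right) - 20\right) + 137\right) = - 10 \left(\left(-30 - 20\right) + 137\right) = - 10 \left(-50 + 137\right) = \left(-10\right) 87 = -870$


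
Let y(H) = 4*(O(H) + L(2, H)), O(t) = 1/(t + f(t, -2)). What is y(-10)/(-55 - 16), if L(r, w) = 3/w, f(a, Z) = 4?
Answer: 28/1065 ≈ 0.026291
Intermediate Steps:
O(t) = 1/(4 + t) (O(t) = 1/(t + 4) = 1/(4 + t))
y(H) = 4/(4 + H) + 12/H (y(H) = 4*(1/(4 + H) + 3/H) = 4/(4 + H) + 12/H)
y(-10)/(-55 - 16) = (16*(3 - 10)/(-10*(4 - 10)))/(-55 - 16) = (16*(-1/10)*(-7)/(-6))/(-71) = (16*(-1/10)*(-1/6)*(-7))*(-1/71) = -28/15*(-1/71) = 28/1065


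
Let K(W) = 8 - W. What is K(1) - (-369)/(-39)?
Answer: -32/13 ≈ -2.4615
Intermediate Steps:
K(1) - (-369)/(-39) = (8 - 1*1) - (-369)/(-39) = (8 - 1) - (-369)*(-1)/39 = 7 - 1*123/13 = 7 - 123/13 = -32/13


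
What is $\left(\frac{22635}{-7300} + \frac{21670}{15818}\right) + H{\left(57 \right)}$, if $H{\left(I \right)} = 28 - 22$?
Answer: $\frac{4481627}{1049740} \approx 4.2693$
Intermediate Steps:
$H{\left(I \right)} = 6$
$\left(\frac{22635}{-7300} + \frac{21670}{15818}\right) + H{\left(57 \right)} = \left(\frac{22635}{-7300} + \frac{21670}{15818}\right) + 6 = \left(22635 \left(- \frac{1}{7300}\right) + 21670 \cdot \frac{1}{15818}\right) + 6 = \left(- \frac{4527}{1460} + \frac{985}{719}\right) + 6 = - \frac{1816813}{1049740} + 6 = \frac{4481627}{1049740}$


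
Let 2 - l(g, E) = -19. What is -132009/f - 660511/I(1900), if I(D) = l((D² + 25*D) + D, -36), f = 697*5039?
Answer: -2319838277702/73755843 ≈ -31453.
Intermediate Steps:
f = 3512183
l(g, E) = 21 (l(g, E) = 2 - 1*(-19) = 2 + 19 = 21)
I(D) = 21
-132009/f - 660511/I(1900) = -132009/3512183 - 660511/21 = -2319838277702/73755843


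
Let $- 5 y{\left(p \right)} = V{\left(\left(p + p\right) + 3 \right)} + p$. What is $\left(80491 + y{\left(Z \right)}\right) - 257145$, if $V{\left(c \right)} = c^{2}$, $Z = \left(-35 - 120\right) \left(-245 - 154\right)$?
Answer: $- \frac{15300903364}{5} \approx -3.0602 \cdot 10^{9}$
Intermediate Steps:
$Z = 61845$ ($Z = \left(-155\right) \left(-399\right) = 61845$)
$y{\left(p \right)} = - \frac{p}{5} - \frac{\left(3 + 2 p\right)^{2}}{5}$ ($y{\left(p \right)} = - \frac{\left(\left(p + p\right) + 3\right)^{2} + p}{5} = - \frac{\left(2 p + 3\right)^{2} + p}{5} = - \frac{\left(3 + 2 p\right)^{2} + p}{5} = - \frac{p + \left(3 + 2 p\right)^{2}}{5} = - \frac{p}{5} - \frac{\left(3 + 2 p\right)^{2}}{5}$)
$\left(80491 + y{\left(Z \right)}\right) - 257145 = \left(80491 - \left(12369 + \frac{\left(3 + 2 \cdot 61845\right)^{2}}{5}\right)\right) - 257145 = \left(80491 - \left(12369 + \frac{\left(3 + 123690\right)^{2}}{5}\right)\right) - 257145 = \left(80491 - \left(12369 + \frac{123693^{2}}{5}\right)\right) - 257145 = \left(80491 - \frac{15300020094}{5}\right) - 257145 = - \frac{15299617639}{5} - 257145 = - \frac{15300903364}{5}$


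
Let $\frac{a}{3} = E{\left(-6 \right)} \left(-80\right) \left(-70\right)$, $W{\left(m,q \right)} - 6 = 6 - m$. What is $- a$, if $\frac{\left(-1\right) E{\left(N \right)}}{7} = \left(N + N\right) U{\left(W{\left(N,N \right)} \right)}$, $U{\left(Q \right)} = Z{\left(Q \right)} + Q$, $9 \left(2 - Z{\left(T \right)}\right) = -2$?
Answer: $-28537600$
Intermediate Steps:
$Z{\left(T \right)} = \frac{20}{9}$ ($Z{\left(T \right)} = 2 - - \frac{2}{9} = 2 + \frac{2}{9} = \frac{20}{9}$)
$W{\left(m,q \right)} = 12 - m$ ($W{\left(m,q \right)} = 6 - \left(-6 + m\right) = 12 - m$)
$U{\left(Q \right)} = \frac{20}{9} + Q$
$E{\left(N \right)} = - 14 N \left(\frac{128}{9} - N\right)$ ($E{\left(N \right)} = - 7 \left(N + N\right) \left(\frac{20}{9} - \left(-12 + N\right)\right) = - 7 \cdot 2 N \left(\frac{128}{9} - N\right) = - 14 N \left(\frac{128}{9} - N\right)$)
$a = 28537600$ ($a = 3 \cdot \frac{14}{9} \left(-6\right) \left(-128 + 9 \left(-6\right)\right) \left(-80\right) \left(-70\right) = 3 \cdot \frac{14}{9} \left(-6\right) \left(-128 - 54\right) \left(-80\right) \left(-70\right) = 3 \cdot \frac{14}{9} \left(-6\right) \left(-182\right) \left(-80\right) \left(-70\right) = 3 \cdot \frac{5096}{3} \left(-80\right) \left(-70\right) = 3 \left(\left(- \frac{407680}{3}\right) \left(-70\right)\right) = 3 \cdot \frac{28537600}{3} = 28537600$)
$- a = \left(-1\right) 28537600 = -28537600$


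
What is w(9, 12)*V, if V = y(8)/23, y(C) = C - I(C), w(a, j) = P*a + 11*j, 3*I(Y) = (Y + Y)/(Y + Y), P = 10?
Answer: 74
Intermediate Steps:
I(Y) = ⅓ (I(Y) = ((Y + Y)/(Y + Y))/3 = ((2*Y)/((2*Y)))/3 = ((2*Y)*(1/(2*Y)))/3 = (⅓)*1 = ⅓)
w(a, j) = 10*a + 11*j
y(C) = -⅓ + C (y(C) = C - 1*⅓ = C - ⅓ = -⅓ + C)
V = ⅓ (V = (-⅓ + 8)/23 = (23/3)*(1/23) = ⅓ ≈ 0.33333)
w(9, 12)*V = (10*9 + 11*12)*(⅓) = (90 + 132)*(⅓) = 222*(⅓) = 74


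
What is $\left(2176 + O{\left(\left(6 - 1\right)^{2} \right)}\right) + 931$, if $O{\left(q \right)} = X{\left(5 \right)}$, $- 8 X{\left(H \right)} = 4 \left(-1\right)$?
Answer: $\frac{6215}{2} \approx 3107.5$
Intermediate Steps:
$X{\left(H \right)} = \frac{1}{2}$ ($X{\left(H \right)} = - \frac{4 \left(-1\right)}{8} = \left(- \frac{1}{8}\right) \left(-4\right) = \frac{1}{2}$)
$O{\left(q \right)} = \frac{1}{2}$
$\left(2176 + O{\left(\left(6 - 1\right)^{2} \right)}\right) + 931 = \left(2176 + \frac{1}{2}\right) + 931 = \frac{4353}{2} + 931 = \frac{6215}{2}$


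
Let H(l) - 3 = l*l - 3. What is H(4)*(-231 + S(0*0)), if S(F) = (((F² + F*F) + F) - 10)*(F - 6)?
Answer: -2736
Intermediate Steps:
S(F) = (-6 + F)*(-10 + F + 2*F²) (S(F) = (((F² + F²) + F) - 10)*(-6 + F) = ((2*F² + F) - 10)*(-6 + F) = ((F + 2*F²) - 10)*(-6 + F) = (-10 + F + 2*F²)*(-6 + F) = (-6 + F)*(-10 + F + 2*F²))
H(l) = l² (H(l) = 3 + (l*l - 3) = 3 + (l² - 3) = 3 + (-3 + l²) = l²)
H(4)*(-231 + S(0*0)) = 4²*(-231 + (60 - 0*0 - 11*(0*0)² + 2*(0*0)³)) = 16*(-231 + (60 - 16*0 - 11*0² + 2*0³)) = 16*(-231 + (60 + 0 - 11*0 + 2*0)) = 16*(-231 + (60 + 0 + 0 + 0)) = 16*(-231 + 60) = 16*(-171) = -2736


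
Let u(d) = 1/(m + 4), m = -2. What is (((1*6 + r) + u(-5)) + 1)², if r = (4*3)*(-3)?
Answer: 3249/4 ≈ 812.25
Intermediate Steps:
r = -36 (r = 12*(-3) = -36)
u(d) = ½ (u(d) = 1/(-2 + 4) = 1/2 = ½)
(((1*6 + r) + u(-5)) + 1)² = (((1*6 - 36) + ½) + 1)² = (((6 - 36) + ½) + 1)² = ((-30 + ½) + 1)² = (-59/2 + 1)² = (-57/2)² = 3249/4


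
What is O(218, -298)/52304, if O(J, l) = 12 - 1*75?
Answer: -9/7472 ≈ -0.0012045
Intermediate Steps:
O(J, l) = -63 (O(J, l) = 12 - 75 = -63)
O(218, -298)/52304 = -63/52304 = -63*1/52304 = -9/7472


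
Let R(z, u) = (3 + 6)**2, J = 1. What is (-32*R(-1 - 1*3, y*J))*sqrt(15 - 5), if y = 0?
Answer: -2592*sqrt(10) ≈ -8196.6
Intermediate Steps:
R(z, u) = 81 (R(z, u) = 9**2 = 81)
(-32*R(-1 - 1*3, y*J))*sqrt(15 - 5) = (-32*81)*sqrt(15 - 5) = -2592*sqrt(10)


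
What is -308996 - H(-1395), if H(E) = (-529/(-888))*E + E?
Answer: -90803911/296 ≈ -3.0677e+5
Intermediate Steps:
H(E) = 1417*E/888 (H(E) = (-529*(-1/888))*E + E = 529*E/888 + E = 1417*E/888)
-308996 - H(-1395) = -308996 - 1417*(-1395)/888 = -308996 - 1*(-658905/296) = -308996 + 658905/296 = -90803911/296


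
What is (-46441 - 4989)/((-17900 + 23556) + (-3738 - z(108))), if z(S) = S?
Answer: -5143/181 ≈ -28.414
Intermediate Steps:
(-46441 - 4989)/((-17900 + 23556) + (-3738 - z(108))) = (-46441 - 4989)/((-17900 + 23556) + (-3738 - 1*108)) = -51430/(5656 + (-3738 - 108)) = -51430/(5656 - 3846) = -51430/1810 = -51430*1/1810 = -5143/181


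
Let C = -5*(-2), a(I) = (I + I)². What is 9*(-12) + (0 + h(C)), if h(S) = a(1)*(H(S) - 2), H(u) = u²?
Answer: 284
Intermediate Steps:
a(I) = 4*I² (a(I) = (2*I)² = 4*I²)
C = 10
h(S) = -8 + 4*S² (h(S) = (4*1²)*(S² - 2) = (4*1)*(-2 + S²) = 4*(-2 + S²) = -8 + 4*S²)
9*(-12) + (0 + h(C)) = 9*(-12) + (0 + (-8 + 4*10²)) = -108 + (0 + (-8 + 4*100)) = -108 + (0 + (-8 + 400)) = -108 + (0 + 392) = -108 + 392 = 284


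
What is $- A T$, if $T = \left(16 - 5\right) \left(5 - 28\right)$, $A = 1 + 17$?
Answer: $4554$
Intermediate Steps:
$A = 18$
$T = -253$ ($T = 11 \left(-23\right) = -253$)
$- A T = \left(-1\right) 18 \left(-253\right) = \left(-18\right) \left(-253\right) = 4554$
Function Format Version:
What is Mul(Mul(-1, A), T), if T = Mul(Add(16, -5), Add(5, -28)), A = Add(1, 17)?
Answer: 4554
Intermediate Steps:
A = 18
T = -253 (T = Mul(11, -23) = -253)
Mul(Mul(-1, A), T) = Mul(Mul(-1, 18), -253) = Mul(-18, -253) = 4554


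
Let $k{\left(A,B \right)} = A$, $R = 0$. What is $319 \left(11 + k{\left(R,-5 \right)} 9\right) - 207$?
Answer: $3302$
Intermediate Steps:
$319 \left(11 + k{\left(R,-5 \right)} 9\right) - 207 = 319 \left(11 + 0 \cdot 9\right) - 207 = 319 \left(11 + 0\right) - 207 = 319 \cdot 11 - 207 = 3509 - 207 = 3302$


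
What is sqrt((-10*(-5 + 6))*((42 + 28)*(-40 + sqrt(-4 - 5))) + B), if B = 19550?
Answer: 5*sqrt(1902 - 84*I) ≈ 218.11 - 4.814*I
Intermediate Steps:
sqrt((-10*(-5 + 6))*((42 + 28)*(-40 + sqrt(-4 - 5))) + B) = sqrt((-10*(-5 + 6))*((42 + 28)*(-40 + sqrt(-4 - 5))) + 19550) = sqrt((-10*1)*(70*(-40 + sqrt(-9))) + 19550) = sqrt(-700*(-40 + 3*I) + 19550) = sqrt(-10*(-2800 + 210*I) + 19550) = sqrt((28000 - 2100*I) + 19550) = sqrt(47550 - 2100*I)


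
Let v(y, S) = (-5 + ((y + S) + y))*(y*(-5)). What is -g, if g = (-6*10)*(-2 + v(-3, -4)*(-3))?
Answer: 40380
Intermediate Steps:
v(y, S) = -5*y*(-5 + S + 2*y) (v(y, S) = (-5 + ((S + y) + y))*(-5*y) = (-5 + (S + 2*y))*(-5*y) = (-5 + S + 2*y)*(-5*y) = -5*y*(-5 + S + 2*y))
g = -40380 (g = (-6*10)*(-2 + (5*(-3)*(5 - 1*(-4) - 2*(-3)))*(-3)) = -60*(-2 + (5*(-3)*(5 + 4 + 6))*(-3)) = -60*(-2 + (5*(-3)*15)*(-3)) = -60*(-2 - 225*(-3)) = -60*(-2 + 675) = -60*673 = -40380)
-g = -1*(-40380) = 40380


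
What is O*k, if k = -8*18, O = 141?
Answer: -20304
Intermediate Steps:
k = -144
O*k = 141*(-144) = -20304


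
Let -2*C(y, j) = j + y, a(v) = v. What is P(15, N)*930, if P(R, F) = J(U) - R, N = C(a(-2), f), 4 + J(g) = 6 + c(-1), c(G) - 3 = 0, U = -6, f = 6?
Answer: -9300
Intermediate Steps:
C(y, j) = -j/2 - y/2 (C(y, j) = -(j + y)/2 = -j/2 - y/2)
c(G) = 3 (c(G) = 3 + 0 = 3)
J(g) = 5 (J(g) = -4 + (6 + 3) = -4 + 9 = 5)
N = -2 (N = -½*6 - ½*(-2) = -3 + 1 = -2)
P(R, F) = 5 - R
P(15, N)*930 = (5 - 1*15)*930 = (5 - 15)*930 = -10*930 = -9300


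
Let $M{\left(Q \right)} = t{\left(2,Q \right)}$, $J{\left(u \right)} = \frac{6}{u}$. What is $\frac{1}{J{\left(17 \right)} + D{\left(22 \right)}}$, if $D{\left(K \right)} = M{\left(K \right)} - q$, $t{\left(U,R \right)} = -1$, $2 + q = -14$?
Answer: $\frac{17}{261} \approx 0.065134$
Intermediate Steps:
$q = -16$ ($q = -2 - 14 = -16$)
$M{\left(Q \right)} = -1$
$D{\left(K \right)} = 15$ ($D{\left(K \right)} = -1 - -16 = -1 + 16 = 15$)
$\frac{1}{J{\left(17 \right)} + D{\left(22 \right)}} = \frac{1}{\frac{6}{17} + 15} = \frac{1}{\frac{261}{17}} = \frac{17}{261}$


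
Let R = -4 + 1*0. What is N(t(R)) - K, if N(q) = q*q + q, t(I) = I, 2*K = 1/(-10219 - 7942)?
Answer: 435865/36322 ≈ 12.000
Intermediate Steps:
K = -1/36322 (K = 1/(2*(-10219 - 7942)) = (½)/(-18161) = (½)*(-1/18161) = -1/36322 ≈ -2.7532e-5)
R = -4 (R = -4 + 0 = -4)
N(q) = q + q² (N(q) = q² + q = q + q²)
N(t(R)) - K = -4*(1 - 4) - 1*(-1/36322) = -4*(-3) + 1/36322 = 12 + 1/36322 = 435865/36322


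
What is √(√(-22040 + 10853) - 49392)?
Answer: √(-49392 + 3*I*√1243) ≈ 0.238 + 222.24*I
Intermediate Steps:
√(√(-22040 + 10853) - 49392) = √(√(-11187) - 49392) = √(3*I*√1243 - 49392) = √(-49392 + 3*I*√1243)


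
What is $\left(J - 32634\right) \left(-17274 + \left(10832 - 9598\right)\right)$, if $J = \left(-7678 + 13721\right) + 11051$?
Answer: $249261600$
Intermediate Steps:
$J = 17094$ ($J = 6043 + 11051 = 17094$)
$\left(J - 32634\right) \left(-17274 + \left(10832 - 9598\right)\right) = \left(17094 - 32634\right) \left(-17274 + \left(10832 - 9598\right)\right) = - 15540 \left(-17274 + 1234\right) = \left(-15540\right) \left(-16040\right) = 249261600$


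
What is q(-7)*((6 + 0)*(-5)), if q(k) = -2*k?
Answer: -420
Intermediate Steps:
q(-7)*((6 + 0)*(-5)) = (-2*(-7))*((6 + 0)*(-5)) = 14*(6*(-5)) = 14*(-30) = -420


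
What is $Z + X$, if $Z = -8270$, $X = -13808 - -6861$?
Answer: $-15217$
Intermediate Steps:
$X = -6947$ ($X = -13808 + 6861 = -6947$)
$Z + X = -8270 - 6947 = -15217$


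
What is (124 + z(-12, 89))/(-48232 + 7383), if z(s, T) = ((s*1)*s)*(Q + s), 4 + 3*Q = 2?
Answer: 1700/40849 ≈ 0.041617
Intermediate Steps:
Q = -⅔ (Q = -4/3 + (⅓)*2 = -4/3 + ⅔ = -⅔ ≈ -0.66667)
z(s, T) = s²*(-⅔ + s) (z(s, T) = ((s*1)*s)*(-⅔ + s) = (s*s)*(-⅔ + s) = s²*(-⅔ + s))
(124 + z(-12, 89))/(-48232 + 7383) = (124 + (-12)²*(-⅔ - 12))/(-48232 + 7383) = (124 + 144*(-38/3))/(-40849) = (124 - 1824)*(-1/40849) = -1700*(-1/40849) = 1700/40849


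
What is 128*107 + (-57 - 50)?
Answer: 13589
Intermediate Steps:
128*107 + (-57 - 50) = 13696 - 107 = 13589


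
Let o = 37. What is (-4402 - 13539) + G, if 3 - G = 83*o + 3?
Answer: -21012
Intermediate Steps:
G = -3071 (G = 3 - (83*37 + 3) = 3 - (3071 + 3) = 3 - 1*3074 = 3 - 3074 = -3071)
(-4402 - 13539) + G = (-4402 - 13539) - 3071 = -17941 - 3071 = -21012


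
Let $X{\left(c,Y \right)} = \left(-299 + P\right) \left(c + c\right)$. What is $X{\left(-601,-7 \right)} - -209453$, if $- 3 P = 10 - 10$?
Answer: $568851$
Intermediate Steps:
$P = 0$ ($P = - \frac{10 - 10}{3} = \left(- \frac{1}{3}\right) 0 = 0$)
$X{\left(c,Y \right)} = - 598 c$ ($X{\left(c,Y \right)} = \left(-299 + 0\right) \left(c + c\right) = - 299 \cdot 2 c = - 598 c$)
$X{\left(-601,-7 \right)} - -209453 = \left(-598\right) \left(-601\right) - -209453 = 359398 + 209453 = 568851$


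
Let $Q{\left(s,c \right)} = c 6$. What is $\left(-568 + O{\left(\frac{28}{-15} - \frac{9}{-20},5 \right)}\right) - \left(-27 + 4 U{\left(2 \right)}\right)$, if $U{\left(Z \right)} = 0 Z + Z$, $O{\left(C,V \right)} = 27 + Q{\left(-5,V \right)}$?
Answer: $-492$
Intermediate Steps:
$Q{\left(s,c \right)} = 6 c$
$O{\left(C,V \right)} = 27 + 6 V$
$U{\left(Z \right)} = Z$ ($U{\left(Z \right)} = 0 + Z = Z$)
$\left(-568 + O{\left(\frac{28}{-15} - \frac{9}{-20},5 \right)}\right) - \left(-27 + 4 U{\left(2 \right)}\right) = \left(-568 + \left(27 + 6 \cdot 5\right)\right) + \left(\left(-4\right) 2 + 27\right) = \left(-568 + \left(27 + 30\right)\right) + \left(-8 + 27\right) = \left(-568 + 57\right) + 19 = -511 + 19 = -492$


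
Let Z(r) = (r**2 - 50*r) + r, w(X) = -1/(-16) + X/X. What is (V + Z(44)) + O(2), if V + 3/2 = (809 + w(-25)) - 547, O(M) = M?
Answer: 697/16 ≈ 43.563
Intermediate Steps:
w(X) = 17/16 (w(X) = -1*(-1/16) + 1 = 1/16 + 1 = 17/16)
V = 4185/16 (V = -3/2 + ((809 + 17/16) - 547) = -3/2 + (12961/16 - 547) = -3/2 + 4209/16 = 4185/16 ≈ 261.56)
Z(r) = r**2 - 49*r
(V + Z(44)) + O(2) = (4185/16 + 44*(-49 + 44)) + 2 = (4185/16 + 44*(-5)) + 2 = (4185/16 - 220) + 2 = 665/16 + 2 = 697/16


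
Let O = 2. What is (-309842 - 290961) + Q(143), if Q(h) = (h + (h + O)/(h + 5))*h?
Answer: -85871657/148 ≈ -5.8021e+5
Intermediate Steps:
Q(h) = h*(h + (2 + h)/(5 + h)) (Q(h) = (h + (h + 2)/(h + 5))*h = (h + (2 + h)/(5 + h))*h = h*(h + (2 + h)/(5 + h)))
(-309842 - 290961) + Q(143) = (-309842 - 290961) + 143*(2 + 143² + 6*143)/(5 + 143) = -600803 + 143*(2 + 20449 + 858)/148 = -600803 + 143*(1/148)*21309 = -600803 + 3047187/148 = -85871657/148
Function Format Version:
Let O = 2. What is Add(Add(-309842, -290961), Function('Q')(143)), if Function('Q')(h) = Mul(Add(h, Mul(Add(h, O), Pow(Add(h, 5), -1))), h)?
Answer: Rational(-85871657, 148) ≈ -5.8021e+5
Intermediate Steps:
Function('Q')(h) = Mul(h, Add(h, Mul(Pow(Add(5, h), -1), Add(2, h)))) (Function('Q')(h) = Mul(Add(h, Mul(Add(h, 2), Pow(Add(h, 5), -1))), h) = Mul(Add(h, Mul(Add(2, h), Pow(Add(5, h), -1))), h) = Mul(Add(h, Mul(Pow(Add(5, h), -1), Add(2, h))), h) = Mul(h, Add(h, Mul(Pow(Add(5, h), -1), Add(2, h)))))
Add(Add(-309842, -290961), Function('Q')(143)) = Add(Add(-309842, -290961), Mul(143, Pow(Add(5, 143), -1), Add(2, Pow(143, 2), Mul(6, 143)))) = Add(-600803, Mul(143, Pow(148, -1), Add(2, 20449, 858))) = Add(-600803, Mul(143, Rational(1, 148), 21309)) = Add(-600803, Rational(3047187, 148)) = Rational(-85871657, 148)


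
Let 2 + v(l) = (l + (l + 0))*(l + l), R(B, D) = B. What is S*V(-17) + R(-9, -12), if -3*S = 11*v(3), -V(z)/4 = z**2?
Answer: 432317/3 ≈ 1.4411e+5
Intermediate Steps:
v(l) = -2 + 4*l**2 (v(l) = -2 + (l + (l + 0))*(l + l) = -2 + (l + l)*(2*l) = -2 + (2*l)*(2*l) = -2 + 4*l**2)
V(z) = -4*z**2
S = -374/3 (S = -11*(-2 + 4*3**2)/3 = -11*(-2 + 4*9)/3 = -11*(-2 + 36)/3 = -11*34/3 = -1/3*374 = -374/3 ≈ -124.67)
S*V(-17) + R(-9, -12) = -(-1496)*(-17)**2/3 - 9 = -(-1496)*289/3 - 9 = -374/3*(-1156) - 9 = 432344/3 - 9 = 432317/3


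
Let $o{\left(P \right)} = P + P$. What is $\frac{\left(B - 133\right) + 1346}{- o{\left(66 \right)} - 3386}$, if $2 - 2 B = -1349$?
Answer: $- \frac{3777}{7036} \approx -0.53681$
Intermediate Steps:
$B = \frac{1351}{2}$ ($B = 1 - - \frac{1349}{2} = 1 + \frac{1349}{2} = \frac{1351}{2} \approx 675.5$)
$o{\left(P \right)} = 2 P$
$\frac{\left(B - 133\right) + 1346}{- o{\left(66 \right)} - 3386} = \frac{\left(\frac{1351}{2} - 133\right) + 1346}{- 2 \cdot 66 - 3386} = \frac{\left(\frac{1351}{2} - 133\right) + 1346}{\left(-1\right) 132 - 3386} = \frac{\frac{1085}{2} + 1346}{-132 - 3386} = \frac{3777}{2 \left(-3518\right)} = \frac{3777}{2} \left(- \frac{1}{3518}\right) = - \frac{3777}{7036}$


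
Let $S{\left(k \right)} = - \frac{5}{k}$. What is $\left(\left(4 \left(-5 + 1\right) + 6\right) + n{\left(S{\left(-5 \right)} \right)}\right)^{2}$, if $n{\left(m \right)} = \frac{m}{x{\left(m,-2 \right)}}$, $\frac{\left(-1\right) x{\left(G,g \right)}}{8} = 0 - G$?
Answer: $\frac{6241}{64} \approx 97.516$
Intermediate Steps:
$x{\left(G,g \right)} = 8 G$ ($x{\left(G,g \right)} = - 8 \left(0 - G\right) = - 8 \left(- G\right) = 8 G$)
$n{\left(m \right)} = \frac{1}{8}$ ($n{\left(m \right)} = \frac{m}{8 m} = m \frac{1}{8 m} = \frac{1}{8}$)
$\left(\left(4 \left(-5 + 1\right) + 6\right) + n{\left(S{\left(-5 \right)} \right)}\right)^{2} = \left(\left(4 \left(-5 + 1\right) + 6\right) + \frac{1}{8}\right)^{2} = \left(\left(4 \left(-4\right) + 6\right) + \frac{1}{8}\right)^{2} = \left(\left(-16 + 6\right) + \frac{1}{8}\right)^{2} = \left(-10 + \frac{1}{8}\right)^{2} = \left(- \frac{79}{8}\right)^{2} = \frac{6241}{64}$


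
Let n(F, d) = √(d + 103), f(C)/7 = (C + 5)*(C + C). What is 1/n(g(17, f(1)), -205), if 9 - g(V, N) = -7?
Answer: -I*√102/102 ≈ -0.099015*I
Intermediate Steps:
f(C) = 14*C*(5 + C) (f(C) = 7*((C + 5)*(C + C)) = 7*((5 + C)*(2*C)) = 7*(2*C*(5 + C)) = 14*C*(5 + C))
g(V, N) = 16 (g(V, N) = 9 - 1*(-7) = 9 + 7 = 16)
n(F, d) = √(103 + d)
1/n(g(17, f(1)), -205) = 1/(√(103 - 205)) = 1/(√(-102)) = 1/(I*√102) = -I*√102/102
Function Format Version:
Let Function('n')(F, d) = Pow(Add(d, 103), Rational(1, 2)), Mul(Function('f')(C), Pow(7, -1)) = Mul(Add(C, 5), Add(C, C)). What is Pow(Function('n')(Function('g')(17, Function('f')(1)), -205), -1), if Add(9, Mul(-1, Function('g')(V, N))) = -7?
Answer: Mul(Rational(-1, 102), I, Pow(102, Rational(1, 2))) ≈ Mul(-0.099015, I)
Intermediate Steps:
Function('f')(C) = Mul(14, C, Add(5, C)) (Function('f')(C) = Mul(7, Mul(Add(C, 5), Add(C, C))) = Mul(7, Mul(Add(5, C), Mul(2, C))) = Mul(7, Mul(2, C, Add(5, C))) = Mul(14, C, Add(5, C)))
Function('g')(V, N) = 16 (Function('g')(V, N) = Add(9, Mul(-1, -7)) = Add(9, 7) = 16)
Function('n')(F, d) = Pow(Add(103, d), Rational(1, 2))
Pow(Function('n')(Function('g')(17, Function('f')(1)), -205), -1) = Pow(Pow(Add(103, -205), Rational(1, 2)), -1) = Pow(Pow(-102, Rational(1, 2)), -1) = Pow(Mul(I, Pow(102, Rational(1, 2))), -1) = Mul(Rational(-1, 102), I, Pow(102, Rational(1, 2)))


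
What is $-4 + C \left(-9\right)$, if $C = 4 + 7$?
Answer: $-103$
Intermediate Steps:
$C = 11$
$-4 + C \left(-9\right) = -4 + 11 \left(-9\right) = -4 - 99 = -103$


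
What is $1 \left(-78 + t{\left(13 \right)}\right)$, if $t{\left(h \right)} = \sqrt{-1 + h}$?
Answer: $-78 + 2 \sqrt{3} \approx -74.536$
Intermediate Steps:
$1 \left(-78 + t{\left(13 \right)}\right) = 1 \left(-78 + \sqrt{-1 + 13}\right) = 1 \left(-78 + \sqrt{12}\right) = 1 \left(-78 + 2 \sqrt{3}\right) = -78 + 2 \sqrt{3}$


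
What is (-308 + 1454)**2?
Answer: 1313316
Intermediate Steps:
(-308 + 1454)**2 = 1146**2 = 1313316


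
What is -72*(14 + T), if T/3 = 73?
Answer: -16776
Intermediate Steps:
T = 219 (T = 3*73 = 219)
-72*(14 + T) = -72*(14 + 219) = -72*233 = -16776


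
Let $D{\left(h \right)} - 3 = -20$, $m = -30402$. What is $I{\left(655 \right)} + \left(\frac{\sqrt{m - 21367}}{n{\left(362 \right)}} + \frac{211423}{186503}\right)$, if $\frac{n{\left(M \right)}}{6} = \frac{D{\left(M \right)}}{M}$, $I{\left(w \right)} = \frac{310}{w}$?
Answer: $\frac{39259599}{24431893} - \frac{181 i \sqrt{51769}}{51} \approx 1.6069 - 807.5 i$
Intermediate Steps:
$D{\left(h \right)} = -17$ ($D{\left(h \right)} = 3 - 20 = -17$)
$n{\left(M \right)} = - \frac{102}{M}$ ($n{\left(M \right)} = 6 \left(- \frac{17}{M}\right) = - \frac{102}{M}$)
$I{\left(655 \right)} + \left(\frac{\sqrt{m - 21367}}{n{\left(362 \right)}} + \frac{211423}{186503}\right) = \frac{310}{655} + \left(\frac{\sqrt{-30402 - 21367}}{\left(-102\right) \frac{1}{362}} + \frac{211423}{186503}\right) = 310 \cdot \frac{1}{655} + \left(\frac{\sqrt{-51769}}{\left(-102\right) \frac{1}{362}} + 211423 \cdot \frac{1}{186503}\right) = \frac{62}{131} + \left(\frac{i \sqrt{51769}}{- \frac{51}{181}} + \frac{211423}{186503}\right) = \frac{62}{131} + \left(i \sqrt{51769} \left(- \frac{181}{51}\right) + \frac{211423}{186503}\right) = \frac{62}{131} + \left(- \frac{181 i \sqrt{51769}}{51} + \frac{211423}{186503}\right) = \frac{62}{131} + \left(\frac{211423}{186503} - \frac{181 i \sqrt{51769}}{51}\right) = \frac{39259599}{24431893} - \frac{181 i \sqrt{51769}}{51}$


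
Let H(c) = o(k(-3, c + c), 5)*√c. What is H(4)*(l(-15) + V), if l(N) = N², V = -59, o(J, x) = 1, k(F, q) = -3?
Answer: 332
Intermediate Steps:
H(c) = √c (H(c) = 1*√c = √c)
H(4)*(l(-15) + V) = √4*((-15)² - 59) = 2*(225 - 59) = 2*166 = 332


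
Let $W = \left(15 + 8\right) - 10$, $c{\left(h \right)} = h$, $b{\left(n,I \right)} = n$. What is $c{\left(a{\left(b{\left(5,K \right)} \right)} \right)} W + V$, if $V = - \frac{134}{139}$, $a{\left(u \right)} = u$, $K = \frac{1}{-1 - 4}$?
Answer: $\frac{8901}{139} \approx 64.036$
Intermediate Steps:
$K = - \frac{1}{5}$ ($K = \frac{1}{-5} = - \frac{1}{5} \approx -0.2$)
$V = - \frac{134}{139}$ ($V = \left(-134\right) \frac{1}{139} = - \frac{134}{139} \approx -0.96403$)
$W = 13$ ($W = 23 - 10 = 13$)
$c{\left(a{\left(b{\left(5,K \right)} \right)} \right)} W + V = 5 \cdot 13 - \frac{134}{139} = 65 - \frac{134}{139} = \frac{8901}{139}$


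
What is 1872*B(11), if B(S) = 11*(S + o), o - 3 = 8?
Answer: 453024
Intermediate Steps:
o = 11 (o = 3 + 8 = 11)
B(S) = 121 + 11*S (B(S) = 11*(S + 11) = 11*(11 + S) = 121 + 11*S)
1872*B(11) = 1872*(121 + 11*11) = 1872*(121 + 121) = 1872*242 = 453024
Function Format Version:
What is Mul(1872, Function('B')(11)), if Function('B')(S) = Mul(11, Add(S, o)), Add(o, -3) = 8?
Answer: 453024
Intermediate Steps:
o = 11 (o = Add(3, 8) = 11)
Function('B')(S) = Add(121, Mul(11, S)) (Function('B')(S) = Mul(11, Add(S, 11)) = Mul(11, Add(11, S)) = Add(121, Mul(11, S)))
Mul(1872, Function('B')(11)) = Mul(1872, Add(121, Mul(11, 11))) = Mul(1872, Add(121, 121)) = Mul(1872, 242) = 453024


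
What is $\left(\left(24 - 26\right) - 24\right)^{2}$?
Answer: $676$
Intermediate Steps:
$\left(\left(24 - 26\right) - 24\right)^{2} = \left(-2 - 24\right)^{2} = \left(-26\right)^{2} = 676$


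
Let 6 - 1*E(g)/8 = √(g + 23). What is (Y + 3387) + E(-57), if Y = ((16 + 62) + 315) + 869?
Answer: 4697 - 8*I*√34 ≈ 4697.0 - 46.648*I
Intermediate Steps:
Y = 1262 (Y = (78 + 315) + 869 = 393 + 869 = 1262)
E(g) = 48 - 8*√(23 + g) (E(g) = 48 - 8*√(g + 23) = 48 - 8*√(23 + g))
(Y + 3387) + E(-57) = (1262 + 3387) + (48 - 8*√(23 - 57)) = 4649 + (48 - 8*I*√34) = 4697 - 8*I*√34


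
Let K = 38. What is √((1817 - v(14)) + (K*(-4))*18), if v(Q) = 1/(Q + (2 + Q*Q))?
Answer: I*√10325937/106 ≈ 30.315*I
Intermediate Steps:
v(Q) = 1/(2 + Q + Q²) (v(Q) = 1/(Q + (2 + Q²)) = 1/(2 + Q + Q²))
√((1817 - v(14)) + (K*(-4))*18) = √((1817 - 1/(2 + 14 + 14²)) + (38*(-4))*18) = √((1817 - 1/(2 + 14 + 196)) - 152*18) = √((1817 - 1/212) - 2736) = √(385203/212 - 2736) = √(-194829/212) = I*√10325937/106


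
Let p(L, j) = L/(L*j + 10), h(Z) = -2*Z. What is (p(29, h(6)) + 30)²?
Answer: 102232321/114244 ≈ 894.86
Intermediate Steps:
p(L, j) = L/(10 + L*j)
(p(29, h(6)) + 30)² = (29/(10 + 29*(-2*6)) + 30)² = (29/(10 + 29*(-12)) + 30)² = (29/(10 - 348) + 30)² = (29/(-338) + 30)² = (29*(-1/338) + 30)² = (-29/338 + 30)² = (10111/338)² = 102232321/114244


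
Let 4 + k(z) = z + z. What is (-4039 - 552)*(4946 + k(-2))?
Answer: -22670358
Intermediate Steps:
k(z) = -4 + 2*z (k(z) = -4 + (z + z) = -4 + 2*z)
(-4039 - 552)*(4946 + k(-2)) = (-4039 - 552)*(4946 + (-4 + 2*(-2))) = -4591*(4946 + (-4 - 4)) = -4591*(4946 - 8) = -4591*4938 = -22670358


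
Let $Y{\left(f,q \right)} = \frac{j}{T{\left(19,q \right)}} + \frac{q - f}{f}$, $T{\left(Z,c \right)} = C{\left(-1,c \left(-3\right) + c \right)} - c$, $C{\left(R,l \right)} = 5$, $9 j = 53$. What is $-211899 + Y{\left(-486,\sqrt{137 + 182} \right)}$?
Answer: $- \frac{560687665}{2646} - \frac{263 \sqrt{319}}{11907} \approx -2.119 \cdot 10^{5}$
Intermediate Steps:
$j = \frac{53}{9}$ ($j = \frac{1}{9} \cdot 53 = \frac{53}{9} \approx 5.8889$)
$T{\left(Z,c \right)} = 5 - c$
$Y{\left(f,q \right)} = \frac{53}{9 \left(5 - q\right)} + \frac{q - f}{f}$
$-211899 + Y{\left(-486,\sqrt{137 + 182} \right)} = -211899 - \left(1 + \frac{53}{9 \left(-5 + \sqrt{137 + 182}\right)} - \frac{\sqrt{137 + 182}}{-486}\right) = -211899 - \left(1 + \frac{53}{9 \left(-5 + \sqrt{319}\right)} - \sqrt{319} \left(- \frac{1}{486}\right)\right) = -211899 - \left(1 + \frac{\sqrt{319}}{486} + \frac{53}{9 \left(-5 + \sqrt{319}\right)}\right) = -211900 - \frac{53}{9 \left(-5 + \sqrt{319}\right)} - \frac{\sqrt{319}}{486}$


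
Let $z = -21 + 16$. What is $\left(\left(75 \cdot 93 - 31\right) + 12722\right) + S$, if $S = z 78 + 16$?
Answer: $19292$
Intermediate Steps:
$z = -5$
$S = -374$ ($S = \left(-5\right) 78 + 16 = -390 + 16 = -374$)
$\left(\left(75 \cdot 93 - 31\right) + 12722\right) + S = \left(\left(75 \cdot 93 - 31\right) + 12722\right) - 374 = \left(\left(6975 - 31\right) + 12722\right) - 374 = \left(6944 + 12722\right) - 374 = 19666 - 374 = 19292$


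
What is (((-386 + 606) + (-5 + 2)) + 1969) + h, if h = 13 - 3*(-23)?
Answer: 2268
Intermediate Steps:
h = 82 (h = 13 + 69 = 82)
(((-386 + 606) + (-5 + 2)) + 1969) + h = (((-386 + 606) + (-5 + 2)) + 1969) + 82 = ((220 - 3) + 1969) + 82 = (217 + 1969) + 82 = 2186 + 82 = 2268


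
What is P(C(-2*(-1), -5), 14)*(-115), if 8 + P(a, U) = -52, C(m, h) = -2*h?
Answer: 6900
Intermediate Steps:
P(a, U) = -60 (P(a, U) = -8 - 52 = -60)
P(C(-2*(-1), -5), 14)*(-115) = -60*(-115) = 6900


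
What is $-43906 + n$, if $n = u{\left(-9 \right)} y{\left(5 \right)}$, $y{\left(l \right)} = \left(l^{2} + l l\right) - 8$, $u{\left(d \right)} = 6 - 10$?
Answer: $-44074$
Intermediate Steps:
$u{\left(d \right)} = -4$ ($u{\left(d \right)} = 6 - 10 = -4$)
$y{\left(l \right)} = -8 + 2 l^{2}$ ($y{\left(l \right)} = \left(l^{2} + l^{2}\right) - 8 = 2 l^{2} - 8 = -8 + 2 l^{2}$)
$n = -168$ ($n = - 4 \left(-8 + 2 \cdot 5^{2}\right) = - 4 \left(-8 + 2 \cdot 25\right) = - 4 \left(-8 + 50\right) = \left(-4\right) 42 = -168$)
$-43906 + n = -43906 - 168 = -44074$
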